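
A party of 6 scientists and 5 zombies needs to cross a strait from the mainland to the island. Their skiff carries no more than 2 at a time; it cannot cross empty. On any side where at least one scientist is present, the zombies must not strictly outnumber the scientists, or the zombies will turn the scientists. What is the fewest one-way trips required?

Counting alone: each trip to the island takes at most 2 across and each return brings at least 1 back, so after t trips out (and t−1 returns) at most 2t − (t−1) of the 11 are across; that first reaches 11 at t = 10, so at least 19 crossings are needed.
The plan below uses exactly 19 crossings, so it is optimal:
1. 2 zombies → the island.  (the mainland: 6S 3Z; the island: 0S 2Z)
2. 1 zombie ← the mainland.  (the mainland: 6S 4Z; the island: 0S 1Z)
3. 2 zombies → the island.  (the mainland: 6S 2Z; the island: 0S 3Z)
4. 1 zombie ← the mainland.  (the mainland: 6S 3Z; the island: 0S 2Z)
5. 2 scientists → the island.  (the mainland: 4S 3Z; the island: 2S 2Z)
6. 1 zombie ← the mainland.  (the mainland: 4S 4Z; the island: 2S 1Z)
7. 1 scientist and 1 zombie → the island.  (the mainland: 3S 3Z; the island: 3S 2Z)
8. 1 scientist ← the mainland.  (the mainland: 4S 3Z; the island: 2S 2Z)
9. 1 scientist and 1 zombie → the island.  (the mainland: 3S 2Z; the island: 3S 3Z)
10. 1 zombie ← the mainland.  (the mainland: 3S 3Z; the island: 3S 2Z)
11. 1 scientist and 1 zombie → the island.  (the mainland: 2S 2Z; the island: 4S 3Z)
12. 1 scientist ← the mainland.  (the mainland: 3S 2Z; the island: 3S 3Z)
13. 1 scientist and 1 zombie → the island.  (the mainland: 2S 1Z; the island: 4S 4Z)
14. 1 zombie ← the mainland.  (the mainland: 2S 2Z; the island: 4S 3Z)
15. 1 scientist and 1 zombie → the island.  (the mainland: 1S 1Z; the island: 5S 4Z)
16. 1 scientist ← the mainland.  (the mainland: 2S 1Z; the island: 4S 4Z)
17. 1 scientist and 1 zombie → the island.  (the mainland: 1S 0Z; the island: 5S 5Z)
18. 1 zombie ← the mainland.  (the mainland: 1S 1Z; the island: 5S 4Z)
19. 1 scientist and 1 zombie → the island.  (the mainland: 0S 0Z; the island: 6S 5Z)

19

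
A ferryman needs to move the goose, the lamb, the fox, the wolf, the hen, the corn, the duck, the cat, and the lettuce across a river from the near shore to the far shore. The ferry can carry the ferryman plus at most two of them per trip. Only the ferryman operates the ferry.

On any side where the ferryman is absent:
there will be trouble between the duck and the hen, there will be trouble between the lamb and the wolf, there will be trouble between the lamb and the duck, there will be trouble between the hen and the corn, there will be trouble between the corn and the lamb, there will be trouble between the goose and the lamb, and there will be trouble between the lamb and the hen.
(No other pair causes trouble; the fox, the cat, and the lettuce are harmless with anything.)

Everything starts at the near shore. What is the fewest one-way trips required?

15

Counting alone: the ferryman can take at most 2 across per trip to the far shore, so moving all 9 needs at least 5 loaded trips out, with a return between consecutive ones — at least 9 crossings.
The safety rule pushes this higher. Following every safe sequence of crossings, the most of the 9 that can be at the far shore as the ferry arrives there on crossings 9, 11, 13 is 6, 7, 8 respectively — never all 9.
So no plan with fewer than 15 crossings exists, and this one achieves 15:
1. Ferryman goes to the far shore with the hen and the lamb.
2. Ferryman goes back to the near shore with the lamb.
3. Ferryman goes to the far shore with the goose and the lamb.
4. Ferryman goes back to the near shore with the lamb.
5. Ferryman goes to the far shore with the fox and the lamb.
6. Ferryman goes back to the near shore with the lamb.
7. Ferryman goes to the far shore with the lamb and the wolf.
8. Ferryman goes back to the near shore with the lamb.
9. Ferryman goes to the far shore with the cat and the lamb.
10. Ferryman goes back to the near shore with the lamb.
11. Ferryman goes to the far shore with the lamb and the lettuce.
12. Ferryman goes back to the near shore with the lamb.
13. Ferryman goes to the far shore with the corn and the duck.
14. Ferryman goes back to the near shore with the hen.
15. Ferryman goes to the far shore with the hen and the lamb.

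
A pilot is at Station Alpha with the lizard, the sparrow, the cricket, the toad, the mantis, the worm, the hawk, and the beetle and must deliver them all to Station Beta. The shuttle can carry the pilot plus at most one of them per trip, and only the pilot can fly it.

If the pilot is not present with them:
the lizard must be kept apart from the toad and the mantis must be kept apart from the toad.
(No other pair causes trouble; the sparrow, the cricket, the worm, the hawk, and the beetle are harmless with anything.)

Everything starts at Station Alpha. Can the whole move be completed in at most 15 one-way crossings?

No

Counting alone: the pilot can take at most 1 across per trip to Station Beta, so moving all 8 needs at least 8 loaded trips out, with a return between consecutive ones — at least 15 crossings.
The safety rule pushes this higher. Following every safe sequence of crossings, the most of the 8 that can be at Station Beta as the shuttle arrives there on crossing 15 is 7 — never all 8.
So the move cannot be finished within 15 crossings. (The shortest complete plan takes 17:)
1. Pilot goes to Station Beta with the toad.  [Station Alpha: the beetle, the cricket, the hawk, the lizard, the mantis, the sparrow, the worm | Station Beta: the toad]
2. Pilot goes back to Station Alpha alone.  [Station Alpha: the beetle, the cricket, the hawk, the lizard, the mantis, the sparrow, the worm | Station Beta: the toad]
3. Pilot goes to Station Beta with the lizard.  [Station Alpha: the beetle, the cricket, the hawk, the mantis, the sparrow, the worm | Station Beta: the lizard, the toad]
4. Pilot goes back to Station Alpha with the toad.  [Station Alpha: the beetle, the cricket, the hawk, the mantis, the sparrow, the toad, the worm | Station Beta: the lizard]
5. Pilot goes to Station Beta with the mantis.  [Station Alpha: the beetle, the cricket, the hawk, the sparrow, the toad, the worm | Station Beta: the lizard, the mantis]
6. Pilot goes back to Station Alpha alone.  [Station Alpha: the beetle, the cricket, the hawk, the sparrow, the toad, the worm | Station Beta: the lizard, the mantis]
7. Pilot goes to Station Beta with the sparrow.  [Station Alpha: the beetle, the cricket, the hawk, the toad, the worm | Station Beta: the lizard, the mantis, the sparrow]
8. Pilot goes back to Station Alpha alone.  [Station Alpha: the beetle, the cricket, the hawk, the toad, the worm | Station Beta: the lizard, the mantis, the sparrow]
9. Pilot goes to Station Beta with the cricket.  [Station Alpha: the beetle, the hawk, the toad, the worm | Station Beta: the cricket, the lizard, the mantis, the sparrow]
10. Pilot goes back to Station Alpha alone.  [Station Alpha: the beetle, the hawk, the toad, the worm | Station Beta: the cricket, the lizard, the mantis, the sparrow]
11. Pilot goes to Station Beta with the worm.  [Station Alpha: the beetle, the hawk, the toad | Station Beta: the cricket, the lizard, the mantis, the sparrow, the worm]
12. Pilot goes back to Station Alpha alone.  [Station Alpha: the beetle, the hawk, the toad | Station Beta: the cricket, the lizard, the mantis, the sparrow, the worm]
13. Pilot goes to Station Beta with the hawk.  [Station Alpha: the beetle, the toad | Station Beta: the cricket, the hawk, the lizard, the mantis, the sparrow, the worm]
14. Pilot goes back to Station Alpha alone.  [Station Alpha: the beetle, the toad | Station Beta: the cricket, the hawk, the lizard, the mantis, the sparrow, the worm]
15. Pilot goes to Station Beta with the beetle.  [Station Alpha: the toad | Station Beta: the beetle, the cricket, the hawk, the lizard, the mantis, the sparrow, the worm]
16. Pilot goes back to Station Alpha alone.  [Station Alpha: the toad | Station Beta: the beetle, the cricket, the hawk, the lizard, the mantis, the sparrow, the worm]
17. Pilot goes to Station Beta with the toad.  [Station Alpha: — | Station Beta: the beetle, the cricket, the hawk, the lizard, the mantis, the sparrow, the toad, the worm]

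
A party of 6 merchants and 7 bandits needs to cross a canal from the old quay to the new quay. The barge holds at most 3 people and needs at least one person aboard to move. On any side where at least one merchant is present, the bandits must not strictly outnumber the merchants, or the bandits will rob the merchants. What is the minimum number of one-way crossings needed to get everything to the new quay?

impossible

The bandits already outnumber the merchants at the old quay before anyone moves, so the starting position itself is disallowed.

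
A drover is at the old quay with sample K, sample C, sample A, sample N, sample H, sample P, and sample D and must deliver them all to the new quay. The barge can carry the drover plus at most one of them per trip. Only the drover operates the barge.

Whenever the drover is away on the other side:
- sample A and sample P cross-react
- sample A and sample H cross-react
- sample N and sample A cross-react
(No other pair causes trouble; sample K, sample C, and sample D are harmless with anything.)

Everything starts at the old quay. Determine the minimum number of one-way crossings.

impossible

Following every safe sequence of crossings from the start, the most of the 7 that can be at the new quay as the barge arrives there on crossings 1, 3, 5, 7, 9 is 1, 2, 3, 4, 5 respectively; the best ever achieved is 5 of 7.
From crossing 11 on, no configuration arises that was not already reachable earlier: only 72 distinct safe configurations (who is on which side, and where the barge is) can ever be reached, none of them has everyone across, and every continuation just revisits them. So no valid plan exists.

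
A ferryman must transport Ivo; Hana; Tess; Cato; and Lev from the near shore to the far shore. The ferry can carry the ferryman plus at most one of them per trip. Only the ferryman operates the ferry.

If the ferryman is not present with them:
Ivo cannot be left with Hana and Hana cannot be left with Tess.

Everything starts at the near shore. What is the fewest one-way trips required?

Counting alone: the ferryman can take at most 1 across per trip to the far shore, so moving all 5 needs at least 5 loaded trips out, with a return between consecutive ones — at least 9 crossings.
The safety rule pushes this higher. Following every safe sequence of crossings, the most of the 5 that can be at the far shore as the ferry arrives there on crossing 9 is 4 — never all 5.
So no plan with fewer than 11 crossings exists, and this one achieves 11:
1. Ferryman goes to the far shore with Hana.
2. Ferryman goes back to the near shore alone.
3. Ferryman goes to the far shore with Ivo.
4. Ferryman goes back to the near shore with Hana.
5. Ferryman goes to the far shore with Tess.
6. Ferryman goes back to the near shore alone.
7. Ferryman goes to the far shore with Cato.
8. Ferryman goes back to the near shore alone.
9. Ferryman goes to the far shore with Lev.
10. Ferryman goes back to the near shore alone.
11. Ferryman goes to the far shore with Hana.

11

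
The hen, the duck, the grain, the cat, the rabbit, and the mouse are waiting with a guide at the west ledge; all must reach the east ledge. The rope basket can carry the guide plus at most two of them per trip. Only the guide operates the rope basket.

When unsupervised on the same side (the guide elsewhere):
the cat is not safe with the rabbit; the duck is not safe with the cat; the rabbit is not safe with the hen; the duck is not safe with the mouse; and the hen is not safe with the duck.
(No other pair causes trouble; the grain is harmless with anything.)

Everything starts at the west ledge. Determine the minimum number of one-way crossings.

7

Counting alone: the guide can take at most 2 across per trip to the east ledge, so moving all 6 needs at least 3 loaded trips out, with a return between consecutive ones — at least 5 crossings.
The safety rule pushes this higher. Following every safe sequence of crossings, the most of the 6 that can be at the east ledge as the rope basket arrives there on crossing 5 is 5 — never all 6.
So no plan with fewer than 7 crossings exists, and this one achieves 7:
1. Guide goes to the east ledge with the duck and the rabbit.  [the west ledge: the cat, the grain, the hen, the mouse | the east ledge: the duck, the rabbit]
2. Guide goes back to the west ledge alone.  [the west ledge: the cat, the grain, the hen, the mouse | the east ledge: the duck, the rabbit]
3. Guide goes to the east ledge with the grain and the hen.  [the west ledge: the cat, the mouse | the east ledge: the duck, the grain, the hen, the rabbit]
4. Guide goes back to the west ledge with the duck and the rabbit.  [the west ledge: the cat, the duck, the mouse, the rabbit | the east ledge: the grain, the hen]
5. Guide goes to the east ledge with the cat and the mouse.  [the west ledge: the duck, the rabbit | the east ledge: the cat, the grain, the hen, the mouse]
6. Guide goes back to the west ledge alone.  [the west ledge: the duck, the rabbit | the east ledge: the cat, the grain, the hen, the mouse]
7. Guide goes to the east ledge with the duck and the rabbit.  [the west ledge: — | the east ledge: the cat, the duck, the grain, the hen, the mouse, the rabbit]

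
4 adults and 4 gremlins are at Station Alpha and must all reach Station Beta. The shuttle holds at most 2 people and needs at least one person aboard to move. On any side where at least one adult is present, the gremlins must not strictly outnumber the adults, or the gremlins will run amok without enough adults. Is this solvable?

Following every safe sequence of crossings from the start, the most of the 8 that can be at Station Beta as the shuttle arrives there on crossings 1, 3, 5 is 2, 3, 4 respectively; the best ever achieved is 4 of 8.
From crossing 7 on, no configuration arises that was not already reachable earlier: only 11 distinct safe configurations (who is on which side, and where the shuttle is) can ever be reached, none of them has everyone across, and every continuation just revisits them. They are: 0 adults + 0 gremlins across (shuttle back at the start); 0 adults + 1 gremlin across (shuttle there); 0 adults + 1 gremlin across (shuttle back at the start); 0 adults + 2 gremlins across (shuttle there); 0 adults + 2 gremlins across (shuttle back at the start); 0 adults + 3 gremlins across (shuttle there); 0 adults + 3 gremlins across (shuttle back at the start); 0 adults + 4 gremlins across (shuttle there); 1 adult + 1 gremlin across (shuttle there); 1 adult + 1 gremlin across (shuttle back at the start); 2 adults + 2 gremlins across (shuttle there). So no valid plan exists.

No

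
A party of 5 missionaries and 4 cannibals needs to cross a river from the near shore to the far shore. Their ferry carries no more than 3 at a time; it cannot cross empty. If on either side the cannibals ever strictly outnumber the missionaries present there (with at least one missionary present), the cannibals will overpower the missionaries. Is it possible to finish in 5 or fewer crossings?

Counting alone: each trip to the far shore takes at most 3 across and each return brings at least 1 back, so after t trips out (and t−1 returns) at most 3t − (t−1) of the 9 are across; that first reaches 9 at t = 4, so at least 7 crossings are needed.
Since 5 < 7, 5 crossings cannot be enough. (The shortest complete plan in fact takes 7:)
1. 3 cannibals → the far shore.  (the near shore: 5M 1C; the far shore: 0M 3C)
2. 1 cannibal ← the near shore.  (the near shore: 5M 2C; the far shore: 0M 2C)
3. 3 missionaries → the far shore.  (the near shore: 2M 2C; the far shore: 3M 2C)
4. 1 missionary ← the near shore.  (the near shore: 3M 2C; the far shore: 2M 2C)
5. 2 missionaries and 1 cannibal → the far shore.  (the near shore: 1M 1C; the far shore: 4M 3C)
6. 1 missionary ← the near shore.  (the near shore: 2M 1C; the far shore: 3M 3C)
7. 2 missionaries and 1 cannibal → the far shore.  (the near shore: 0M 0C; the far shore: 5M 4C)

No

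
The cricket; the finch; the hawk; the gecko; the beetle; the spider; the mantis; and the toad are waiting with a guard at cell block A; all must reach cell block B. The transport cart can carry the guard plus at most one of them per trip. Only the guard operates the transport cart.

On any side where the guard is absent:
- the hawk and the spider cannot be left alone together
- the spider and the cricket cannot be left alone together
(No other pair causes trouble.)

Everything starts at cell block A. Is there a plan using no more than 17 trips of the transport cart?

Yes — this plan uses 17 crossings (≤ 17):
1. Guard goes to cell block B with the spider.
2. Guard goes back to cell block A alone.
3. Guard goes to cell block B with the cricket.
4. Guard goes back to cell block A with the spider.
5. Guard goes to cell block B with the hawk.
6. Guard goes back to cell block A alone.
7. Guard goes to cell block B with the finch.
8. Guard goes back to cell block A alone.
9. Guard goes to cell block B with the gecko.
10. Guard goes back to cell block A alone.
11. Guard goes to cell block B with the beetle.
12. Guard goes back to cell block A alone.
13. Guard goes to cell block B with the mantis.
14. Guard goes back to cell block A alone.
15. Guard goes to cell block B with the toad.
16. Guard goes back to cell block A alone.
17. Guard goes to cell block B with the spider.

Yes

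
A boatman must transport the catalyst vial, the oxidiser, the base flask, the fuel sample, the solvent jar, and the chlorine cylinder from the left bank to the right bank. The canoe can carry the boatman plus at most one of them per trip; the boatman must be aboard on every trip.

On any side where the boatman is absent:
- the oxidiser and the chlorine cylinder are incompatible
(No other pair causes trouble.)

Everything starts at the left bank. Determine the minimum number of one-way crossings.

11

Counting alone: the boatman can take at most 1 across per trip to the right bank, so moving all 6 needs at least 6 loaded trips out, with a return between consecutive ones — at least 11 crossings.
The plan below uses exactly 11 crossings, so it is optimal:
1. Boatman goes to the right bank with the oxidiser.
2. Boatman goes back to the left bank alone.
3. Boatman goes to the right bank with the catalyst vial.
4. Boatman goes back to the left bank alone.
5. Boatman goes to the right bank with the base flask.
6. Boatman goes back to the left bank alone.
7. Boatman goes to the right bank with the fuel sample.
8. Boatman goes back to the left bank alone.
9. Boatman goes to the right bank with the solvent jar.
10. Boatman goes back to the left bank alone.
11. Boatman goes to the right bank with the chlorine cylinder.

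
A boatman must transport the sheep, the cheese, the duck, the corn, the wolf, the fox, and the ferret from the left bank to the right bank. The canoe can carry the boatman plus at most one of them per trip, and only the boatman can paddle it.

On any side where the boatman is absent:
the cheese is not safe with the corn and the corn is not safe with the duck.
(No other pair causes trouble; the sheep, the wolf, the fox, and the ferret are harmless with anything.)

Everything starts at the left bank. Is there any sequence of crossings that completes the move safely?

Yes

1. Boatman goes to the right bank with the corn.
2. Boatman goes back to the left bank alone.
3. Boatman goes to the right bank with the sheep.
4. Boatman goes back to the left bank alone.
5. Boatman goes to the right bank with the cheese.
6. Boatman goes back to the left bank with the corn.
7. Boatman goes to the right bank with the duck.
8. Boatman goes back to the left bank alone.
9. Boatman goes to the right bank with the wolf.
10. Boatman goes back to the left bank alone.
11. Boatman goes to the right bank with the fox.
12. Boatman goes back to the left bank alone.
13. Boatman goes to the right bank with the ferret.
14. Boatman goes back to the left bank alone.
15. Boatman goes to the right bank with the corn.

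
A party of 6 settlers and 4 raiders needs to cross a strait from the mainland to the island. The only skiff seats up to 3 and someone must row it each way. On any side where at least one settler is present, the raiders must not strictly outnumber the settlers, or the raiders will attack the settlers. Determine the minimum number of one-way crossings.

Counting alone: each trip to the island takes at most 3 across and each return brings at least 1 back, so after t trips out (and t−1 returns) at most 3t − (t−1) of the 10 are across; that first reaches 10 at t = 5, so at least 9 crossings are needed.
The plan below uses exactly 9 crossings, so it is optimal:
1. 2 raiders → the island.  (the mainland: 6S 2R; the island: 0S 2R)
2. 1 raider ← the mainland.  (the mainland: 6S 3R; the island: 0S 1R)
3. 3 raiders → the island.  (the mainland: 6S 0R; the island: 0S 4R)
4. 1 raider ← the mainland.  (the mainland: 6S 1R; the island: 0S 3R)
5. 3 settlers → the island.  (the mainland: 3S 1R; the island: 3S 3R)
6. 1 raider ← the mainland.  (the mainland: 3S 2R; the island: 3S 2R)
7. 1 settler and 2 raiders → the island.  (the mainland: 2S 0R; the island: 4S 4R)
8. 1 raider ← the mainland.  (the mainland: 2S 1R; the island: 4S 3R)
9. 2 settlers and 1 raider → the island.  (the mainland: 0S 0R; the island: 6S 4R)

9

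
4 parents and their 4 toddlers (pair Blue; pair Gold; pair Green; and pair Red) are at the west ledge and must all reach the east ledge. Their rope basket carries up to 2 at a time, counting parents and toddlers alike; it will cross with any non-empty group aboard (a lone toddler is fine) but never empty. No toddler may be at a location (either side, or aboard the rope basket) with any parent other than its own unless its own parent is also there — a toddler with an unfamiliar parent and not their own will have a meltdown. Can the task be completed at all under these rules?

Following every safe sequence of crossings from the start, the most of the 8 that can be at the east ledge as the rope basket arrives there on crossings 1, 3, 5 is 2, 3, 4 respectively; the best ever achieved is 4 of 8.
From crossing 7 on, no configuration arises that was not already reachable earlier: only 44 distinct safe configurations (who is on which side, and where the rope basket is) can ever be reached, none of them has everyone across, and every continuation just revisits them. So no valid plan exists.

No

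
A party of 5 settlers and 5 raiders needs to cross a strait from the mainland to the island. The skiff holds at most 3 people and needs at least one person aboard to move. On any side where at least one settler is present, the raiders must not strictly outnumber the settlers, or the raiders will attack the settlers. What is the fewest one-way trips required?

11

Counting alone: each trip to the island takes at most 3 across and each return brings at least 1 back, so after t trips out (and t−1 returns) at most 3t − (t−1) of the 10 are across; that first reaches 10 at t = 5, so at least 9 crossings are needed.
The safety rule pushes this higher. Following every safe sequence of crossings, the most of the 10 that can be at the island as the skiff arrives there on crossing 9 is 9 — never all 10.
So no plan with fewer than 11 crossings exists, and this one achieves 11:
1. 2 raiders → the island.  (the mainland: 5S 3R; the island: 0S 2R)
2. 1 raider ← the mainland.  (the mainland: 5S 4R; the island: 0S 1R)
3. 3 raiders → the island.  (the mainland: 5S 1R; the island: 0S 4R)
4. 1 raider ← the mainland.  (the mainland: 5S 2R; the island: 0S 3R)
5. 3 settlers → the island.  (the mainland: 2S 2R; the island: 3S 3R)
6. 1 settler and 1 raider ← the mainland.  (the mainland: 3S 3R; the island: 2S 2R)
7. 3 settlers → the island.  (the mainland: 0S 3R; the island: 5S 2R)
8. 1 raider ← the mainland.  (the mainland: 0S 4R; the island: 5S 1R)
9. 2 raiders → the island.  (the mainland: 0S 2R; the island: 5S 3R)
10. 1 raider ← the mainland.  (the mainland: 0S 3R; the island: 5S 2R)
11. 3 raiders → the island.  (the mainland: 0S 0R; the island: 5S 5R)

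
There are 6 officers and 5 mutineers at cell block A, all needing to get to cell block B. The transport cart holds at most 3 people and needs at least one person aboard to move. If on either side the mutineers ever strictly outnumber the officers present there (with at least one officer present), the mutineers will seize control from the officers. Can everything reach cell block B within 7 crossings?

No

Counting alone: each trip to cell block B takes at most 3 across and each return brings at least 1 back, so after t trips out (and t−1 returns) at most 3t − (t−1) of the 11 are across; that first reaches 11 at t = 5, so at least 9 crossings are needed.
Since 7 < 9, 7 crossings cannot be enough. (The shortest complete plan in fact takes 9:)
1. 3 mutineers → cell block B.  (cell block A: 6O 2M; cell block B: 0O 3M)
2. 1 mutineer ← cell block A.  (cell block A: 6O 3M; cell block B: 0O 2M)
3. 3 officers → cell block B.  (cell block A: 3O 3M; cell block B: 3O 2M)
4. 1 officer ← cell block A.  (cell block A: 4O 3M; cell block B: 2O 2M)
5. 2 officers and 1 mutineer → cell block B.  (cell block A: 2O 2M; cell block B: 4O 3M)
6. 1 officer ← cell block A.  (cell block A: 3O 2M; cell block B: 3O 3M)
7. 2 officers and 1 mutineer → cell block B.  (cell block A: 1O 1M; cell block B: 5O 4M)
8. 1 officer ← cell block A.  (cell block A: 2O 1M; cell block B: 4O 4M)
9. 2 officers and 1 mutineer → cell block B.  (cell block A: 0O 0M; cell block B: 6O 5M)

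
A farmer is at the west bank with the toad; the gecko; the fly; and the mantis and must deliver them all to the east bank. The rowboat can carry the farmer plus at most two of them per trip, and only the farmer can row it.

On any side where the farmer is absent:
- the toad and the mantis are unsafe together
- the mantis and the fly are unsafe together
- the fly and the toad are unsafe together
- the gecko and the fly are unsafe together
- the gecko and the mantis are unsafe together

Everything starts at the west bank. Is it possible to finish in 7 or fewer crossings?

Yes — this plan uses 5 crossings (≤ 7):
1. Farmer goes to the east bank with the fly and the mantis.
2. Farmer goes back to the west bank with the fly.
3. Farmer goes to the east bank with the gecko and the toad.
4. Farmer goes back to the west bank with the mantis.
5. Farmer goes to the east bank with the fly and the mantis.

Yes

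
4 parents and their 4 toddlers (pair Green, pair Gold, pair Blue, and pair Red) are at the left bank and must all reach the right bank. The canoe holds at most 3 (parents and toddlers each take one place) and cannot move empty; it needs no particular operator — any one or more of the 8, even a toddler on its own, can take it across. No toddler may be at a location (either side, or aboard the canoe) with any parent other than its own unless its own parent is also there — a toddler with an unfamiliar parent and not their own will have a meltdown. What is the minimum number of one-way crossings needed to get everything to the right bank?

9

Counting alone: each trip to the right bank takes at most 3 across and each return brings at least 1 back, so after t trips out (and t−1 returns) at most 3t − (t−1) of the 8 are across; that first reaches 8 at t = 4, so at least 7 crossings are needed.
The safety rule pushes this higher. Following every safe sequence of crossings, the most of the 8 that can be at the right bank as the canoe arrives there on crossing 7 is 7 — never all 8.
So no plan with fewer than 9 crossings exists, and this one achieves 9:
1. parent Green and toddler Green cross → the right bank.
2. parent Green crosses ← the left bank.
3. parent Gold, parent Green, and toddler Gold cross → the right bank.
4. parent Green and toddler Green cross ← the left bank.
5. parent Blue, parent Green, and parent Red cross → the right bank.
6. toddler Gold crosses ← the left bank.
7. toddler Gold and toddler Green cross → the right bank.
8. toddler Green crosses ← the left bank.
9. toddler Blue, toddler Green, and toddler Red cross → the right bank.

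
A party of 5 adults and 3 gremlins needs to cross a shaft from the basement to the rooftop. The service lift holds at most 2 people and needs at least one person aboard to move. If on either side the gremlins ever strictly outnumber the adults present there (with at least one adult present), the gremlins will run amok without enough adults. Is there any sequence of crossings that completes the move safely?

Yes

1. 2 gremlins → the rooftop.  (the basement: 5A 1G; the rooftop: 0A 2G)
2. 1 gremlin ← the basement.  (the basement: 5A 2G; the rooftop: 0A 1G)
3. 2 gremlins → the rooftop.  (the basement: 5A 0G; the rooftop: 0A 3G)
4. 1 gremlin ← the basement.  (the basement: 5A 1G; the rooftop: 0A 2G)
5. 2 adults → the rooftop.  (the basement: 3A 1G; the rooftop: 2A 2G)
6. 1 gremlin ← the basement.  (the basement: 3A 2G; the rooftop: 2A 1G)
7. 1 adult and 1 gremlin → the rooftop.  (the basement: 2A 1G; the rooftop: 3A 2G)
8. 1 gremlin ← the basement.  (the basement: 2A 2G; the rooftop: 3A 1G)
9. 2 gremlins → the rooftop.  (the basement: 2A 0G; the rooftop: 3A 3G)
10. 1 gremlin ← the basement.  (the basement: 2A 1G; the rooftop: 3A 2G)
11. 1 adult and 1 gremlin → the rooftop.  (the basement: 1A 0G; the rooftop: 4A 3G)
12. 1 gremlin ← the basement.  (the basement: 1A 1G; the rooftop: 4A 2G)
13. 1 adult and 1 gremlin → the rooftop.  (the basement: 0A 0G; the rooftop: 5A 3G)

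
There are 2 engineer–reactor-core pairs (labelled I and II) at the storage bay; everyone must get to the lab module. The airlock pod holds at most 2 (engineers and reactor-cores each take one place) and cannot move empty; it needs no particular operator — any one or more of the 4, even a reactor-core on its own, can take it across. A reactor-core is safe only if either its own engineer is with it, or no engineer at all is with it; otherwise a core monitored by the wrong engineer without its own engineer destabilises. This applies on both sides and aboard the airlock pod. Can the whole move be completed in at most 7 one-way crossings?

Yes

Yes — this plan uses 5 crossings (≤ 7):
1. engineer I and reactor-core I cross → the lab module.
2. engineer I crosses ← the storage bay.
3. engineer I and engineer II cross → the lab module.
4. engineer II crosses ← the storage bay.
5. engineer II and reactor-core II cross → the lab module.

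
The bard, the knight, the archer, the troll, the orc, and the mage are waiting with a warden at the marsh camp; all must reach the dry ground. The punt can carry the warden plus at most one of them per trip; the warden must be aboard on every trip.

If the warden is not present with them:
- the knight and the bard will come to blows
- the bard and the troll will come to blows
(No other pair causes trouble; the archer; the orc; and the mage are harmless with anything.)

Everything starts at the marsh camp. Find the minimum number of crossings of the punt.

13

Counting alone: the warden can take at most 1 across per trip to the dry ground, so moving all 6 needs at least 6 loaded trips out, with a return between consecutive ones — at least 11 crossings.
The safety rule pushes this higher. Following every safe sequence of crossings, the most of the 6 that can be at the dry ground as the punt arrives there on crossing 11 is 5 — never all 6.
So no plan with fewer than 13 crossings exists, and this one achieves 13:
1. Warden goes to the dry ground with the bard.
2. Warden goes back to the marsh camp alone.
3. Warden goes to the dry ground with the knight.
4. Warden goes back to the marsh camp with the bard.
5. Warden goes to the dry ground with the troll.
6. Warden goes back to the marsh camp alone.
7. Warden goes to the dry ground with the archer.
8. Warden goes back to the marsh camp alone.
9. Warden goes to the dry ground with the orc.
10. Warden goes back to the marsh camp alone.
11. Warden goes to the dry ground with the mage.
12. Warden goes back to the marsh camp alone.
13. Warden goes to the dry ground with the bard.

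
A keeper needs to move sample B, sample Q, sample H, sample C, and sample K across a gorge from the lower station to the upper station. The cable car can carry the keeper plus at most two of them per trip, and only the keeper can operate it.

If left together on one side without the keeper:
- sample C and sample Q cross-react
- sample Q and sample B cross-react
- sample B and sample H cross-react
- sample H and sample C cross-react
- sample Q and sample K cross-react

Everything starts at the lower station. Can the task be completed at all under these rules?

1. Keeper goes to the upper station with sample H and sample Q.  [the lower station: sample B, sample C, sample K | the upper station: sample H, sample Q]
2. Keeper goes back to the lower station alone.  [the lower station: sample B, sample C, sample K | the upper station: sample H, sample Q]
3. Keeper goes to the upper station with sample B.  [the lower station: sample C, sample K | the upper station: sample B, sample H, sample Q]
4. Keeper goes back to the lower station with sample H and sample Q.  [the lower station: sample C, sample H, sample K, sample Q | the upper station: sample B]
5. Keeper goes to the upper station with sample C and sample K.  [the lower station: sample H, sample Q | the upper station: sample B, sample C, sample K]
6. Keeper goes back to the lower station alone.  [the lower station: sample H, sample Q | the upper station: sample B, sample C, sample K]
7. Keeper goes to the upper station with sample H and sample Q.  [the lower station: — | the upper station: sample B, sample C, sample H, sample K, sample Q]

Yes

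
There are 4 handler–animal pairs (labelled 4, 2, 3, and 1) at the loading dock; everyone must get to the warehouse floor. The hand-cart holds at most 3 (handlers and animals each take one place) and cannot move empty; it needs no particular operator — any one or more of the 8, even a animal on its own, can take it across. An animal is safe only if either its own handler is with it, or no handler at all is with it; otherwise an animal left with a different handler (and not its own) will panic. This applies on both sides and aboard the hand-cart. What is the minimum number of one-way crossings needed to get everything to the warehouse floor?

9

Counting alone: each trip to the warehouse floor takes at most 3 across and each return brings at least 1 back, so after t trips out (and t−1 returns) at most 3t − (t−1) of the 8 are across; that first reaches 8 at t = 4, so at least 7 crossings are needed.
The safety rule pushes this higher. Following every safe sequence of crossings, the most of the 8 that can be at the warehouse floor as the hand-cart arrives there on crossing 7 is 7 — never all 8.
So no plan with fewer than 9 crossings exists, and this one achieves 9:
1. animal 4 and handler 4 cross → the warehouse floor.
2. handler 4 crosses ← the loading dock.
3. animal 2, handler 2, and handler 4 cross → the warehouse floor.
4. animal 4 and handler 4 cross ← the loading dock.
5. handler 1, handler 3, and handler 4 cross → the warehouse floor.
6. animal 2 crosses ← the loading dock.
7. animal 2 and animal 4 cross → the warehouse floor.
8. animal 4 crosses ← the loading dock.
9. animal 1, animal 3, and animal 4 cross → the warehouse floor.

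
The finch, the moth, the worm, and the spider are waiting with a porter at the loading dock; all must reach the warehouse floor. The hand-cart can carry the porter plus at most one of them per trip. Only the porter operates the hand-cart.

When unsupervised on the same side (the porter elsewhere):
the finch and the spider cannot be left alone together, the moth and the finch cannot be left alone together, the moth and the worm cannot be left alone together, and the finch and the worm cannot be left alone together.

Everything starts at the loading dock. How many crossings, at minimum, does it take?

impossible

Whatever the first load, the items left behind include a forbidden pair without the porter. No opening move is safe, so no plan exists.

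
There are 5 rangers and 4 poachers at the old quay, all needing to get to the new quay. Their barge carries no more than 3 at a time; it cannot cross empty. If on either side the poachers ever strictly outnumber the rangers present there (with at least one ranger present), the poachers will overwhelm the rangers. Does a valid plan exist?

Yes

1. 3 poachers → the new quay.  (the old quay: 5R 1P; the new quay: 0R 3P)
2. 1 poacher ← the old quay.  (the old quay: 5R 2P; the new quay: 0R 2P)
3. 3 rangers → the new quay.  (the old quay: 2R 2P; the new quay: 3R 2P)
4. 1 ranger ← the old quay.  (the old quay: 3R 2P; the new quay: 2R 2P)
5. 2 rangers and 1 poacher → the new quay.  (the old quay: 1R 1P; the new quay: 4R 3P)
6. 1 ranger ← the old quay.  (the old quay: 2R 1P; the new quay: 3R 3P)
7. 2 rangers and 1 poacher → the new quay.  (the old quay: 0R 0P; the new quay: 5R 4P)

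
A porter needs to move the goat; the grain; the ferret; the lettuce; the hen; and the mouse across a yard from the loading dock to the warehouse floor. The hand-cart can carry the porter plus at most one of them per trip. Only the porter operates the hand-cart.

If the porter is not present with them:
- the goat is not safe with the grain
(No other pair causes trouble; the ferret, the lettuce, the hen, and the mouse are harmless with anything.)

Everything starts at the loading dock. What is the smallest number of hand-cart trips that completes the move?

Counting alone: the porter can take at most 1 across per trip to the warehouse floor, so moving all 6 needs at least 6 loaded trips out, with a return between consecutive ones — at least 11 crossings.
The plan below uses exactly 11 crossings, so it is optimal:
1. Porter goes to the warehouse floor with the goat.
2. Porter goes back to the loading dock alone.
3. Porter goes to the warehouse floor with the ferret.
4. Porter goes back to the loading dock alone.
5. Porter goes to the warehouse floor with the lettuce.
6. Porter goes back to the loading dock alone.
7. Porter goes to the warehouse floor with the hen.
8. Porter goes back to the loading dock alone.
9. Porter goes to the warehouse floor with the mouse.
10. Porter goes back to the loading dock alone.
11. Porter goes to the warehouse floor with the grain.

11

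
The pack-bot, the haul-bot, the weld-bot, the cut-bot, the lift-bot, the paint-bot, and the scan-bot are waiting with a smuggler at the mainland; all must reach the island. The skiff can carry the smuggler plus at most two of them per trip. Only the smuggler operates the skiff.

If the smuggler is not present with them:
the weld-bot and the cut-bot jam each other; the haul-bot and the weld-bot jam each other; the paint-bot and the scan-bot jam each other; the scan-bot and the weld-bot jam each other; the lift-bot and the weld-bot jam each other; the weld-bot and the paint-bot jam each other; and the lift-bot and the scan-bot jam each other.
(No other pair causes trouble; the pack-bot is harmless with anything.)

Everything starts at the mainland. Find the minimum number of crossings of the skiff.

11

Counting alone: the smuggler can take at most 2 across per trip to the island, so moving all 7 needs at least 4 loaded trips out, with a return between consecutive ones — at least 7 crossings.
The safety rule pushes this higher. Following every safe sequence of crossings, the most of the 7 that can be at the island as the skiff arrives there on crossings 7, 9 is 5, 6 respectively — never all 7.
So no plan with fewer than 11 crossings exists, and this one achieves 11:
1. Smuggler goes to the island with the scan-bot and the weld-bot.  [the mainland: the cut-bot, the haul-bot, the lift-bot, the pack-bot, the paint-bot | the island: the scan-bot, the weld-bot]
2. Smuggler goes back to the mainland with the weld-bot.  [the mainland: the cut-bot, the haul-bot, the lift-bot, the pack-bot, the paint-bot, the weld-bot | the island: the scan-bot]
3. Smuggler goes to the island with the pack-bot and the weld-bot.  [the mainland: the cut-bot, the haul-bot, the lift-bot, the paint-bot | the island: the pack-bot, the scan-bot, the weld-bot]
4. Smuggler goes back to the mainland with the weld-bot.  [the mainland: the cut-bot, the haul-bot, the lift-bot, the paint-bot, the weld-bot | the island: the pack-bot, the scan-bot]
5. Smuggler goes to the island with the haul-bot and the weld-bot.  [the mainland: the cut-bot, the lift-bot, the paint-bot | the island: the haul-bot, the pack-bot, the scan-bot, the weld-bot]
6. Smuggler goes back to the mainland with the weld-bot.  [the mainland: the cut-bot, the lift-bot, the paint-bot, the weld-bot | the island: the haul-bot, the pack-bot, the scan-bot]
7. Smuggler goes to the island with the cut-bot and the weld-bot.  [the mainland: the lift-bot, the paint-bot | the island: the cut-bot, the haul-bot, the pack-bot, the scan-bot, the weld-bot]
8. Smuggler goes back to the mainland with the weld-bot.  [the mainland: the lift-bot, the paint-bot, the weld-bot | the island: the cut-bot, the haul-bot, the pack-bot, the scan-bot]
9. Smuggler goes to the island with the lift-bot and the paint-bot.  [the mainland: the weld-bot | the island: the cut-bot, the haul-bot, the lift-bot, the pack-bot, the paint-bot, the scan-bot]
10. Smuggler goes back to the mainland with the scan-bot.  [the mainland: the scan-bot, the weld-bot | the island: the cut-bot, the haul-bot, the lift-bot, the pack-bot, the paint-bot]
11. Smuggler goes to the island with the scan-bot and the weld-bot.  [the mainland: — | the island: the cut-bot, the haul-bot, the lift-bot, the pack-bot, the paint-bot, the scan-bot, the weld-bot]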